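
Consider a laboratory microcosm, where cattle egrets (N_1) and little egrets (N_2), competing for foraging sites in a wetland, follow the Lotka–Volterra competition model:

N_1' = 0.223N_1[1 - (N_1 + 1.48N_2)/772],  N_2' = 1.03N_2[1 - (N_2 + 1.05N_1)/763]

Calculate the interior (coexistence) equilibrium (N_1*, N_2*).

N_1* ≈ 645, N_2* ≈ 85.9

Setting both brackets to zero gives the nullclines N_1 + 1.48N_2 = 772 and 1.05N_1 + N_2 = 763.
Substituting N_2 = 763 - 1.05N_1 into the first: N_1(1 - 1.48·1.05) = 772 - 1.48·763.
So N_1* = -357/-0.554 = 645, and then N_2* = 763 - 1.05·645 = 85.9.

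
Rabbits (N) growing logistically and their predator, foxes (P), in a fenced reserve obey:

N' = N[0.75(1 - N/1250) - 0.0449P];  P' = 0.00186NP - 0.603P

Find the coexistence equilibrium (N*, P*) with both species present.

N* ≈ 324, P* ≈ 12.4

From dP/dt = 0 with P > 0: 0.00186N* = 0.603, so N* = 324.
Substitute into dN/dt = 0: 0.75(1 - 324/1250) = 0.0449P*.
The bracket is 0.741, giving P* = 0.555/0.0449 = 12.4.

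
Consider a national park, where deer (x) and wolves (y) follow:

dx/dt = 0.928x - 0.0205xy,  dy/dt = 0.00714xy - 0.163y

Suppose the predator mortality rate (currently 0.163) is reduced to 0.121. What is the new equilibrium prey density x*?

x* ≈ 16.9

At the interior fixed point, setting dy/dt = 0 with y > 0 fixes x* = (predator death rate)/(xy coefficient) — independent of the other coefficients.
With the change, x* = 0.121/0.00714 = 16.9; it falls from 22.8.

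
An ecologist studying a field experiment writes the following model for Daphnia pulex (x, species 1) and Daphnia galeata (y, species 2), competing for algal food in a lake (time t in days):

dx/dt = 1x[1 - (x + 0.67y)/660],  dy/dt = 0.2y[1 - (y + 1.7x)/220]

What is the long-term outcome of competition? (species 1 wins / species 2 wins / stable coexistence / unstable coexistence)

Compare the nullcline intercepts: K1/α12 = 660/0.67 = 985 > K2 = 220; K2/α21 = 220/1.7 = 129 < K1 = 660.
Since the inequalities point opposite ways, species 1 can invade but species 2 cannot.

species 1 excludes species 2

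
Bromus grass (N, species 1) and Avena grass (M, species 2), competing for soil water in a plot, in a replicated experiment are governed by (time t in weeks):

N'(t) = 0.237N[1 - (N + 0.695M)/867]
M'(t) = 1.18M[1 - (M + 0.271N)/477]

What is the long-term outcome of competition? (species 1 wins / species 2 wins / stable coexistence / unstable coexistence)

Compare the nullcline intercepts: K1/α12 = 867/0.695 = 1250 > K2 = 477; K2/α21 = 477/0.271 = 1760 > K1 = 867.
Since both inequalities hold, each species can invade when rare, so the interior equilibrium is stable.

stable coexistence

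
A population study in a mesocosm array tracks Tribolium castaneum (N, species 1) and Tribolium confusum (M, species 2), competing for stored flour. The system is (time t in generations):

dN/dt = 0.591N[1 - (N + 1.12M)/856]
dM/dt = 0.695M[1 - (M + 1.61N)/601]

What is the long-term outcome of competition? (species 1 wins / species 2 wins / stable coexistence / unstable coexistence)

Compare the nullcline intercepts: K1/α12 = 856/1.12 = 764 > K2 = 601; K2/α21 = 601/1.61 = 373 < K1 = 856.
Since the inequalities point opposite ways, species 1 can invade but species 2 cannot.

species 1 excludes species 2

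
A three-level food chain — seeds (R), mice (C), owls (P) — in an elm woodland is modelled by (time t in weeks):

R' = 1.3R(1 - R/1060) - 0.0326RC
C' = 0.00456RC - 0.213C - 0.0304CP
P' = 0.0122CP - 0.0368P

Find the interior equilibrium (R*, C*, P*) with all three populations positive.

From dP/dt = 0: 0.0122C* = 0.0368, so C* = 3.02.
From dR/dt = 0: 1.3(1 - R*/1060) = 0.0326·3.02, giving R* = 1060·(1 - 0.0756) = 980.
From dC/dt = 0: 0.00456·980 - 0.213 = 0.0304P*, so P* = 4.25/0.0304 = 140.

R* ≈ 980, C* ≈ 3.02, P* ≈ 140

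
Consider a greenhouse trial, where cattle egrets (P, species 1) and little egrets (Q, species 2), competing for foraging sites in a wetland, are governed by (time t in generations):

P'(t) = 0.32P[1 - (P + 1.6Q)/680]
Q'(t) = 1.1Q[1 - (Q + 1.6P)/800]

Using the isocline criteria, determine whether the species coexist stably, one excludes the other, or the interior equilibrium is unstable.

Compare the nullcline intercepts: K1/α12 = 680/1.6 = 425 < K2 = 800; K2/α21 = 800/1.6 = 500 < K1 = 680.
Since both are reversed, neither can invade when rare; the interior point is a saddle.

unstable coexistence (outcome depends on initial conditions)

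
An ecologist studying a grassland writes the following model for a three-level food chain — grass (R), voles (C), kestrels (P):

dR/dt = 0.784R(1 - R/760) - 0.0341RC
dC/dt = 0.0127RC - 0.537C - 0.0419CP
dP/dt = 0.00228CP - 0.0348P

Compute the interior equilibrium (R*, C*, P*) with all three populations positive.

R* ≈ 255, C* ≈ 15.3, P* ≈ 64.6

From dP/dt = 0: 0.00228C* = 0.0348, so C* = 15.3.
From dR/dt = 0: 0.784(1 - R*/760) = 0.0341·15.3, giving R* = 760·(1 - 0.664) = 255.
From dC/dt = 0: 0.0127·255 - 0.537 = 0.0419P*, so P* = 2.71/0.0419 = 64.6.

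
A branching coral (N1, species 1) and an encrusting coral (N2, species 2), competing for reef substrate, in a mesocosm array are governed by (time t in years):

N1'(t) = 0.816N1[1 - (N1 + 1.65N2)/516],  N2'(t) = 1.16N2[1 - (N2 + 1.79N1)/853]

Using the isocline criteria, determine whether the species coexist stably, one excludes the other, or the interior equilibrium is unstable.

unstable coexistence (outcome depends on initial conditions)

Compare the nullcline intercepts: K1/α12 = 516/1.65 = 313 < K2 = 853; K2/α21 = 853/1.79 = 477 < K1 = 516.
Since both are reversed, neither can invade when rare; the interior point is a saddle.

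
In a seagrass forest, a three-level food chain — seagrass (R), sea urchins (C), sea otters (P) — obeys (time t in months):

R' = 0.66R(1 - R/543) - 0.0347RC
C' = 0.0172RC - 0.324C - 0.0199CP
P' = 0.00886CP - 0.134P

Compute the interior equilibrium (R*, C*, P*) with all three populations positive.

From dP/dt = 0: 0.00886C* = 0.134, so C* = 15.1.
From dR/dt = 0: 0.66(1 - R*/543) = 0.0347·15.1, giving R* = 543·(1 - 0.795) = 111.
From dC/dt = 0: 0.0172·111 - 0.324 = 0.0199P*, so P* = 1.59/0.0199 = 79.9.

R* ≈ 111, C* ≈ 15.1, P* ≈ 79.9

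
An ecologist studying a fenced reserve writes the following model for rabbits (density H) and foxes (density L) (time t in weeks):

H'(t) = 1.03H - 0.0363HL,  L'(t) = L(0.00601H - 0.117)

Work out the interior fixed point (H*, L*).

Set dL/dt = 0 with L > 0: 0.00601H - 0.117 = 0, so H* = 0.117/0.00601 = 19.5.
Set dH/dt = 0 with H > 0: 1.03 - 0.0363L = 0, so L* = 1.03/0.0363 = 28.4.

H* ≈ 19.5, L* ≈ 28.4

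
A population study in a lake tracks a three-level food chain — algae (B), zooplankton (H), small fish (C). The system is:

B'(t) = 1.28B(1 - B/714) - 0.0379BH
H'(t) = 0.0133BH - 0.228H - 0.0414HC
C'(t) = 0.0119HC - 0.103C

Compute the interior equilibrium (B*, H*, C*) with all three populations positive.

B* ≈ 531, H* ≈ 8.66, C* ≈ 165

From dC/dt = 0: 0.0119H* = 0.103, so H* = 8.66.
From dB/dt = 0: 1.28(1 - B*/714) = 0.0379·8.66, giving B* = 714·(1 - 0.256) = 531.
From dH/dt = 0: 0.0133·531 - 0.228 = 0.0414C*, so C* = 6.83/0.0414 = 165.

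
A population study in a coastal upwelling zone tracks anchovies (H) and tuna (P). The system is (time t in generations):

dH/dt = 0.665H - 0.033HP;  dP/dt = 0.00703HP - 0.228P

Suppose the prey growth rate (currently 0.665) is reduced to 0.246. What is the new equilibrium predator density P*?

At the interior fixed point, setting dH/dt = 0 with H > 0 fixes P* = (prey growth rate)/(HP coefficient) — independent of the other coefficients.
With the change, P* = 0.246/0.033 = 7.45; it falls from 20.2.

P* ≈ 7.45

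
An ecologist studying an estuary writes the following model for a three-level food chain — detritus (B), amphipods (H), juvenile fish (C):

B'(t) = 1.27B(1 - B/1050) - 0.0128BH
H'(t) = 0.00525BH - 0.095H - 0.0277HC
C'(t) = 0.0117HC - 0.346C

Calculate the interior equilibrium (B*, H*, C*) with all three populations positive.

B* ≈ 737, H* ≈ 29.6, C* ≈ 136

From dC/dt = 0: 0.0117H* = 0.346, so H* = 29.6.
From dB/dt = 0: 1.27(1 - B*/1050) = 0.0128·29.6, giving B* = 1050·(1 - 0.298) = 737.
From dH/dt = 0: 0.00525·737 - 0.095 = 0.0277C*, so C* = 3.77/0.0277 = 136.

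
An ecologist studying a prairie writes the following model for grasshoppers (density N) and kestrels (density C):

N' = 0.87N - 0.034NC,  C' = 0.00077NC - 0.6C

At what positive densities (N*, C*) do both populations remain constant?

Set dC/dt = 0 with C > 0: 0.00077N - 0.6 = 0, so N* = 0.6/0.00077 = 779.
Set dN/dt = 0 with N > 0: 0.87 - 0.034C = 0, so C* = 0.87/0.034 = 25.6.

N* ≈ 779, C* ≈ 25.6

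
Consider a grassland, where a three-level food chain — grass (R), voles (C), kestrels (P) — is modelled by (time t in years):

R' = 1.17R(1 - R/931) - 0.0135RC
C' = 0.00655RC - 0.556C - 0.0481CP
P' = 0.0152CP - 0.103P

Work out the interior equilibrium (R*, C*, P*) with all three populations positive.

R* ≈ 858, C* ≈ 6.78, P* ≈ 105

From dP/dt = 0: 0.0152C* = 0.103, so C* = 6.78.
From dR/dt = 0: 1.17(1 - R*/931) = 0.0135·6.78, giving R* = 931·(1 - 0.0782) = 858.
From dC/dt = 0: 0.00655·858 - 0.556 = 0.0481P*, so P* = 5.07/0.0481 = 105.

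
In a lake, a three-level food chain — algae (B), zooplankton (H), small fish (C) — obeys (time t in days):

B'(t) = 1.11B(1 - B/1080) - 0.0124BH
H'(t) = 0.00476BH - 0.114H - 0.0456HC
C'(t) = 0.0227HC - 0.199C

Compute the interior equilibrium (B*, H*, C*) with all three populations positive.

B* ≈ 974, H* ≈ 8.77, C* ≈ 99.2

From dC/dt = 0: 0.0227H* = 0.199, so H* = 8.77.
From dB/dt = 0: 1.11(1 - B*/1080) = 0.0124·8.77, giving B* = 1080·(1 - 0.0979) = 974.
From dH/dt = 0: 0.00476·974 - 0.114 = 0.0456C*, so C* = 4.52/0.0456 = 99.2.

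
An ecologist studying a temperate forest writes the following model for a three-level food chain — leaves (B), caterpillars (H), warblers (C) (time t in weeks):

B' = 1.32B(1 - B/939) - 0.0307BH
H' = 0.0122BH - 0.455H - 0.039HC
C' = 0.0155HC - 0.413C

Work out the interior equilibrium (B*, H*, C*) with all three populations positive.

B* ≈ 357, H* ≈ 26.6, C* ≈ 100

From dC/dt = 0: 0.0155H* = 0.413, so H* = 26.6.
From dB/dt = 0: 1.32(1 - B*/939) = 0.0307·26.6, giving B* = 939·(1 - 0.62) = 357.
From dH/dt = 0: 0.0122·357 - 0.455 = 0.039C*, so C* = 3.9/0.039 = 100.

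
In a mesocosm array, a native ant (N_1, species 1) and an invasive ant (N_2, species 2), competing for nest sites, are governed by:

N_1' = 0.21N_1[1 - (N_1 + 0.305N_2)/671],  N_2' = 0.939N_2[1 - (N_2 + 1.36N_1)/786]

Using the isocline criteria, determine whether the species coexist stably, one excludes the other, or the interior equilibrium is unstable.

species 1 excludes species 2

Compare the nullcline intercepts: K1/α12 = 671/0.305 = 2200 > K2 = 786; K2/α21 = 786/1.36 = 578 < K1 = 671.
Since the inequalities point opposite ways, species 1 can invade but species 2 cannot.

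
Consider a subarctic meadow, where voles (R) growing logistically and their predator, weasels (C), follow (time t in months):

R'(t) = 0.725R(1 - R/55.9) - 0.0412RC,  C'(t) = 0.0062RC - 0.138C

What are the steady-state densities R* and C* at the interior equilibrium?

R* ≈ 22.3, C* ≈ 10.6

From dC/dt = 0 with C > 0: 0.0062R* = 0.138, so R* = 22.3.
Substitute into dR/dt = 0: 0.725(1 - 22.3/55.9) = 0.0412C*.
The bracket is 0.602, giving C* = 0.436/0.0412 = 10.6.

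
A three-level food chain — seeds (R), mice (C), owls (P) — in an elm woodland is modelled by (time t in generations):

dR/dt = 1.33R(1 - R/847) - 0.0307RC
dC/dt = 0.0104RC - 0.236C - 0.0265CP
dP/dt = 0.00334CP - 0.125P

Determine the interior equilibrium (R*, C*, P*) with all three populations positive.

From dP/dt = 0: 0.00334C* = 0.125, so C* = 37.4.
From dR/dt = 0: 1.33(1 - R*/847) = 0.0307·37.4, giving R* = 847·(1 - 0.864) = 115.
From dC/dt = 0: 0.0104·115 - 0.236 = 0.0265P*, so P* = 0.963/0.0265 = 36.3.

R* ≈ 115, C* ≈ 37.4, P* ≈ 36.3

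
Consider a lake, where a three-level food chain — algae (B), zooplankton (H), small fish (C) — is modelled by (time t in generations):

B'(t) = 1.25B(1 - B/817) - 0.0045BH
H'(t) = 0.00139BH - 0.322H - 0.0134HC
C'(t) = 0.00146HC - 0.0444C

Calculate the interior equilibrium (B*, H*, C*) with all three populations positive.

From dC/dt = 0: 0.00146H* = 0.0444, so H* = 30.4.
From dB/dt = 0: 1.25(1 - B*/817) = 0.0045·30.4, giving B* = 817·(1 - 0.109) = 728.
From dH/dt = 0: 0.00139·728 - 0.322 = 0.0134C*, so C* = 0.689/0.0134 = 51.4.

B* ≈ 728, H* ≈ 30.4, C* ≈ 51.4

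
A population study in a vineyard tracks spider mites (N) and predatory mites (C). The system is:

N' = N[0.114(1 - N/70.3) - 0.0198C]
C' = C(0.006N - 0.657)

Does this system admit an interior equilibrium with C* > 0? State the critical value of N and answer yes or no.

Threshold N = 110; K < 110, so no, the predator goes extinct.

The predator equation gives dC/dt > 0 only when N > 0.657/0.006 = 110.
Without the predator, N → K = 70.3. Since 70.3 < 110, the predator cannot invade.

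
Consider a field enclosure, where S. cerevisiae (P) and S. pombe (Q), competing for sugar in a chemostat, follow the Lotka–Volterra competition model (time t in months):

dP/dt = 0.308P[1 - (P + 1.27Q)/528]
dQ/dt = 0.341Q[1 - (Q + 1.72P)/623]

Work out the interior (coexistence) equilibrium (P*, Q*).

P* ≈ 222, Q* ≈ 241

Setting both brackets to zero gives the nullclines P + 1.27Q = 528 and 1.72P + Q = 623.
Substituting Q = 623 - 1.72P into the first: P(1 - 1.27·1.72) = 528 - 1.27·623.
So P* = -263/-1.18 = 222, and then Q* = 623 - 1.72·222 = 241.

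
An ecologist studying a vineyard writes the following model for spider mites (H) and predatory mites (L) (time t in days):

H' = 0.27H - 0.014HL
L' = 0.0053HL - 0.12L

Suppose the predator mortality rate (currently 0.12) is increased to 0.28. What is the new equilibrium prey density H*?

H* ≈ 52.8

At the interior fixed point, setting dL/dt = 0 with L > 0 fixes H* = (predator death rate)/(HL coefficient) — independent of the other coefficients.
With the change, H* = 0.28/0.0053 = 52.8; it rises from 22.6.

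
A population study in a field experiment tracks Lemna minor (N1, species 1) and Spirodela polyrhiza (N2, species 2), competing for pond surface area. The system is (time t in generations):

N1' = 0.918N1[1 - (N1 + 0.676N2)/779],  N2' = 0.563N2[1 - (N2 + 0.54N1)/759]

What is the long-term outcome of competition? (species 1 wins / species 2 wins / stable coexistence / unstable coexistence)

Compare the nullcline intercepts: K1/α12 = 779/0.676 = 1150 > K2 = 759; K2/α21 = 759/0.54 = 1410 > K1 = 779.
Since both inequalities hold, each species can invade when rare, so the interior equilibrium is stable.

stable coexistence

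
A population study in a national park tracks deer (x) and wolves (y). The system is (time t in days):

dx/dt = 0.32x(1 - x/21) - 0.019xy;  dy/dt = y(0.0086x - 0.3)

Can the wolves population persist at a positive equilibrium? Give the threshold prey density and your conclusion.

Threshold x = 34.9; K < 34.9, so no, the predator goes extinct.

The predator equation gives dy/dt > 0 only when x > 0.3/0.0086 = 34.9.
Without the predator, x → K = 21. Since 21 < 34.9, the predator cannot invade.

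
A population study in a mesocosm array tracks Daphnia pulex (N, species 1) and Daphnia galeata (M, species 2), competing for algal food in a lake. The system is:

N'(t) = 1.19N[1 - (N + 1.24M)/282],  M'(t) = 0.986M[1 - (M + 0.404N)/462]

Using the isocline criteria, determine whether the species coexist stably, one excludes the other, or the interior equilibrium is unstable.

species 2 excludes species 1

Compare the nullcline intercepts: K1/α12 = 282/1.24 = 227 < K2 = 462; K2/α21 = 462/0.404 = 1140 > K1 = 282.
Since the inequalities point opposite ways, species 2 can invade but species 1 cannot.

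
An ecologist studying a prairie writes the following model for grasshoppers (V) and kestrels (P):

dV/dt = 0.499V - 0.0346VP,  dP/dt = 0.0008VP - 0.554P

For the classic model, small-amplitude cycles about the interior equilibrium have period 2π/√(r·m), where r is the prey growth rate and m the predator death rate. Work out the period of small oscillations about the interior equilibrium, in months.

T ≈ 12 months

Here r = 0.499 and m = 0.554, so r·m = 0.276.
ω = √0.276 = 0.526 per month, hence T = 2π/ω ≈ 12 months.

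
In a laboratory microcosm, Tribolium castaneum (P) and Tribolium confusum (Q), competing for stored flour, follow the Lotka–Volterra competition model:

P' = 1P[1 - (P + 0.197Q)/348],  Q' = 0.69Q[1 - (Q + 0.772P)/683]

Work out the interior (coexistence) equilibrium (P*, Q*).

P* ≈ 252, Q* ≈ 489

Setting both brackets to zero gives the nullclines P + 0.197Q = 348 and 0.772P + Q = 683.
Substituting Q = 683 - 0.772P into the first: P(1 - 0.197·0.772) = 348 - 0.197·683.
So P* = 213/0.848 = 252, and then Q* = 683 - 0.772·252 = 489.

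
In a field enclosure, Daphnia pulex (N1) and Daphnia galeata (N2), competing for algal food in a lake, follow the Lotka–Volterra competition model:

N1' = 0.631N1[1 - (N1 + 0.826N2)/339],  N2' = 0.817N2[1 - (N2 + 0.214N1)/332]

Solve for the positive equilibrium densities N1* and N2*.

N1* ≈ 78.7, N2* ≈ 315

Setting both brackets to zero gives the nullclines N1 + 0.826N2 = 339 and 0.214N1 + N2 = 332.
Substituting N2 = 332 - 0.214N1 into the first: N1(1 - 0.826·0.214) = 339 - 0.826·332.
So N1* = 64.8/0.823 = 78.7, and then N2* = 332 - 0.214·78.7 = 315.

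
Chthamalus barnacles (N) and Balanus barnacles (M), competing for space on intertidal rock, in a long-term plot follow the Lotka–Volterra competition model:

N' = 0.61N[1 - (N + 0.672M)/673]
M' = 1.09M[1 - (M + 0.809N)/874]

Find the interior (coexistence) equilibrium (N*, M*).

N* ≈ 188, M* ≈ 722

Setting both brackets to zero gives the nullclines N + 0.672M = 673 and 0.809N + M = 874.
Substituting M = 874 - 0.809N into the first: N(1 - 0.672·0.809) = 673 - 0.672·874.
So N* = 85.7/0.456 = 188, and then M* = 874 - 0.809·188 = 722.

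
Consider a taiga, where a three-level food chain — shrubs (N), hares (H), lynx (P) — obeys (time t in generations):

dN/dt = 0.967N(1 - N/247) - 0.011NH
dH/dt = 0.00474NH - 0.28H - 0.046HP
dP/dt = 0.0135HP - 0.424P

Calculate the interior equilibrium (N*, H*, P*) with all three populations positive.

From dP/dt = 0: 0.0135H* = 0.424, so H* = 31.4.
From dN/dt = 0: 0.967(1 - N*/247) = 0.011·31.4, giving N* = 247·(1 - 0.357) = 159.
From dH/dt = 0: 0.00474·159 - 0.28 = 0.046P*, so P* = 0.472/0.046 = 10.3.

N* ≈ 159, H* ≈ 31.4, P* ≈ 10.3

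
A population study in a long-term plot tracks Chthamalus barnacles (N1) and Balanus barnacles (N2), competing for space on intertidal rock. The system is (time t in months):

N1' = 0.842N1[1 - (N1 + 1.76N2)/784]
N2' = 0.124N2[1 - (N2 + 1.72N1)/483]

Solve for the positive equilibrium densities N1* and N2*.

Setting both brackets to zero gives the nullclines N1 + 1.76N2 = 784 and 1.72N1 + N2 = 483.
Substituting N2 = 483 - 1.72N1 into the first: N1(1 - 1.76·1.72) = 784 - 1.76·483.
So N1* = -66.1/-2.03 = 32.6, and then N2* = 483 - 1.72·32.6 = 427.

N1* ≈ 32.6, N2* ≈ 427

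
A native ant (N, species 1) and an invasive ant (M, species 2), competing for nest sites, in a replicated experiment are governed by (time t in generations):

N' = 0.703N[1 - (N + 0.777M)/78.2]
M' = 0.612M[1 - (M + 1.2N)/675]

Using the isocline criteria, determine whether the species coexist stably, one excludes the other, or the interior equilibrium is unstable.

species 2 excludes species 1

Compare the nullcline intercepts: K1/α12 = 78.2/0.777 = 101 < K2 = 675; K2/α21 = 675/1.2 = 562 > K1 = 78.2.
Since the inequalities point opposite ways, species 2 can invade but species 1 cannot.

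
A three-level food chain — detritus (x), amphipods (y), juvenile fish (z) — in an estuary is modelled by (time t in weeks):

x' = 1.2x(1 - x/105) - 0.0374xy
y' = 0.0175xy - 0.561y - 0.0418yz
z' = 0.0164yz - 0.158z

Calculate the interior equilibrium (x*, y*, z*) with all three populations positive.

x* ≈ 73.5, y* ≈ 9.63, z* ≈ 17.3

From dz/dt = 0: 0.0164y* = 0.158, so y* = 9.63.
From dx/dt = 0: 1.2(1 - x*/105) = 0.0374·9.63, giving x* = 105·(1 - 0.3) = 73.5.
From dy/dt = 0: 0.0175·73.5 - 0.561 = 0.0418z*, so z* = 0.725/0.0418 = 17.3.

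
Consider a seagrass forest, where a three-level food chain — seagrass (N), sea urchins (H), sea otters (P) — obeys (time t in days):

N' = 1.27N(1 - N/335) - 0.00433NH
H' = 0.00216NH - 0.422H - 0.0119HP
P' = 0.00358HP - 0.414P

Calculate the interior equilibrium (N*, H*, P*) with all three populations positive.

N* ≈ 203, H* ≈ 116, P* ≈ 1.37

From dP/dt = 0: 0.00358H* = 0.414, so H* = 116.
From dN/dt = 0: 1.27(1 - N*/335) = 0.00433·116, giving N* = 335·(1 - 0.394) = 203.
From dH/dt = 0: 0.00216·203 - 0.422 = 0.0119P*, so P* = 0.0163/0.0119 = 1.37.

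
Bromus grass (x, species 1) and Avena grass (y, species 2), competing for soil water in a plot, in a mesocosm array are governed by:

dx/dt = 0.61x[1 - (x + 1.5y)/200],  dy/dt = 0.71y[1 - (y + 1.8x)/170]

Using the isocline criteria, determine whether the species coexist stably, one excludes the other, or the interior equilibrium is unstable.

unstable coexistence (outcome depends on initial conditions)

Compare the nullcline intercepts: K1/α12 = 200/1.5 = 133 < K2 = 170; K2/α21 = 170/1.8 = 94.4 < K1 = 200.
Since both are reversed, neither can invade when rare; the interior point is a saddle.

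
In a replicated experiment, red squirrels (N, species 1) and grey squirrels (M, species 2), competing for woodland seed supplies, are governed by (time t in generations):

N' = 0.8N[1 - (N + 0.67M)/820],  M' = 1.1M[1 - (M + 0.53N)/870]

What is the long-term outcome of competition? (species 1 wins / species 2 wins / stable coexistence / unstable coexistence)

stable coexistence

Compare the nullcline intercepts: K1/α12 = 820/0.67 = 1220 > K2 = 870; K2/α21 = 870/0.53 = 1640 > K1 = 820.
Since both inequalities hold, each species can invade when rare, so the interior equilibrium is stable.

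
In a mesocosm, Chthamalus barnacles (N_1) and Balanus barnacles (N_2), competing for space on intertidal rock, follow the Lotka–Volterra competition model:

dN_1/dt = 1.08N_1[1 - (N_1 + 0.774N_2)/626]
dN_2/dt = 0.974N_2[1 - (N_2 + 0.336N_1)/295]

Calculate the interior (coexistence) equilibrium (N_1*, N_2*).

Setting both brackets to zero gives the nullclines N_1 + 0.774N_2 = 626 and 0.336N_1 + N_2 = 295.
Substituting N_2 = 295 - 0.336N_1 into the first: N_1(1 - 0.774·0.336) = 626 - 0.774·295.
So N_1* = 398/0.74 = 537, and then N_2* = 295 - 0.336·537 = 114.

N_1* ≈ 537, N_2* ≈ 114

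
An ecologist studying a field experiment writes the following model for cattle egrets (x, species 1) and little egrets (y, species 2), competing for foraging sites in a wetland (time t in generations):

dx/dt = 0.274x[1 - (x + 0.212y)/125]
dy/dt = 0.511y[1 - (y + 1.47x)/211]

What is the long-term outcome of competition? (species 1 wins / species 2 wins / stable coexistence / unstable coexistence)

stable coexistence

Compare the nullcline intercepts: K1/α12 = 125/0.212 = 590 > K2 = 211; K2/α21 = 211/1.47 = 144 > K1 = 125.
Since both inequalities hold, each species can invade when rare, so the interior equilibrium is stable.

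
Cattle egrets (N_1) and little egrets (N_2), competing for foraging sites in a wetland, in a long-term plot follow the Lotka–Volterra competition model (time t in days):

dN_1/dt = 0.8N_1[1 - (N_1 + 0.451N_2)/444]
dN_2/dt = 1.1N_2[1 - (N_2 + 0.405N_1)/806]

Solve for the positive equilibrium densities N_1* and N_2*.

N_1* ≈ 98.5, N_2* ≈ 766

Setting both brackets to zero gives the nullclines N_1 + 0.451N_2 = 444 and 0.405N_1 + N_2 = 806.
Substituting N_2 = 806 - 0.405N_1 into the first: N_1(1 - 0.451·0.405) = 444 - 0.451·806.
So N_1* = 80.5/0.817 = 98.5, and then N_2* = 806 - 0.405·98.5 = 766.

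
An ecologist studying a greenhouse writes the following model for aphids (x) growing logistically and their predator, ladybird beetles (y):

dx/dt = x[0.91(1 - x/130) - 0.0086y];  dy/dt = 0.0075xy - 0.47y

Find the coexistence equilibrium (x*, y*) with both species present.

x* ≈ 62.7, y* ≈ 54.8

From dy/dt = 0 with y > 0: 0.0075x* = 0.47, so x* = 62.7.
Substitute into dx/dt = 0: 0.91(1 - 62.7/130) = 0.0086y*.
The bracket is 0.518, giving y* = 0.471/0.0086 = 54.8.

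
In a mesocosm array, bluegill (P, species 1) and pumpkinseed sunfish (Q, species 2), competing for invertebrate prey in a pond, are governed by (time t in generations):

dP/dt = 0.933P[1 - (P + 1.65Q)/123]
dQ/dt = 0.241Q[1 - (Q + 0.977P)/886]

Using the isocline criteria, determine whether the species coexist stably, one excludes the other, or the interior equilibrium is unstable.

species 2 excludes species 1

Compare the nullcline intercepts: K1/α12 = 123/1.65 = 74.5 < K2 = 886; K2/α21 = 886/0.977 = 907 > K1 = 123.
Since the inequalities point opposite ways, species 2 can invade but species 1 cannot.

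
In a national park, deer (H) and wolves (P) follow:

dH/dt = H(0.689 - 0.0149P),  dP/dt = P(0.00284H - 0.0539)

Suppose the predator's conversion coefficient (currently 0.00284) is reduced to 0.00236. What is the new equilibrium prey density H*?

H* ≈ 22.8

At the interior fixed point, setting dP/dt = 0 with P > 0 fixes H* = (predator death rate)/(HP coefficient) — independent of the other coefficients.
With the change, H* = 0.0539/0.00236 = 22.8; it rises from 19.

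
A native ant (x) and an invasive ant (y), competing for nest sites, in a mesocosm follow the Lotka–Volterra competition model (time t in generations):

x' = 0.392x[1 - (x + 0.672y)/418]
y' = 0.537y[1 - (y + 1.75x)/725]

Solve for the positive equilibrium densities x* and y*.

Setting both brackets to zero gives the nullclines x + 0.672y = 418 and 1.75x + y = 725.
Substituting y = 725 - 1.75x into the first: x(1 - 0.672·1.75) = 418 - 0.672·725.
So x* = -69.2/-0.176 = 393, and then y* = 725 - 1.75·393 = 36.9.

x* ≈ 393, y* ≈ 36.9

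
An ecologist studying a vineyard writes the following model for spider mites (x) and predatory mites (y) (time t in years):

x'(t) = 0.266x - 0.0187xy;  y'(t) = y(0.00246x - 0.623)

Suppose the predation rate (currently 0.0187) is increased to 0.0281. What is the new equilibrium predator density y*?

At the interior fixed point, setting dx/dt = 0 with x > 0 fixes y* = (prey growth rate)/(xy coefficient) — independent of the other coefficients.
With the change, y* = 0.266/0.0281 = 9.47; it falls from 14.2.

y* ≈ 9.47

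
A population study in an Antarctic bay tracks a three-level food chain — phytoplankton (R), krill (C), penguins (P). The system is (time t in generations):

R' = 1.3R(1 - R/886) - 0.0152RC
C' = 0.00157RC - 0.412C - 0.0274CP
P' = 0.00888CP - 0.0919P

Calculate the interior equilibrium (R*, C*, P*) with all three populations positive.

R* ≈ 779, C* ≈ 10.3, P* ≈ 29.6

From dP/dt = 0: 0.00888C* = 0.0919, so C* = 10.3.
From dR/dt = 0: 1.3(1 - R*/886) = 0.0152·10.3, giving R* = 886·(1 - 0.121) = 779.
From dC/dt = 0: 0.00157·779 - 0.412 = 0.0274P*, so P* = 0.811/0.0274 = 29.6.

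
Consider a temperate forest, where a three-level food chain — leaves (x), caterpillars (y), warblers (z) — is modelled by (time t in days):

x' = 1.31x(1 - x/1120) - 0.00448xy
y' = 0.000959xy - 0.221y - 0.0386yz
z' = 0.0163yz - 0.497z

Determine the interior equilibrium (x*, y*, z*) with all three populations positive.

From dz/dt = 0: 0.0163y* = 0.497, so y* = 30.5.
From dx/dt = 0: 1.31(1 - x*/1120) = 0.00448·30.5, giving x* = 1120·(1 - 0.104) = 1000.
From dy/dt = 0: 0.000959·1000 - 0.221 = 0.0386z*, so z* = 0.741/0.0386 = 19.2.

x* ≈ 1000, y* ≈ 30.5, z* ≈ 19.2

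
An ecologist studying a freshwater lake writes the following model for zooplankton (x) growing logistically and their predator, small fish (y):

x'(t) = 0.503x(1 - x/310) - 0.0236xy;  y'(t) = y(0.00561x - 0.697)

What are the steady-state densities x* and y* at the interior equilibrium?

x* ≈ 124, y* ≈ 12.8

From dy/dt = 0 with y > 0: 0.00561x* = 0.697, so x* = 124.
Substitute into dx/dt = 0: 0.503(1 - 124/310) = 0.0236y*.
The bracket is 0.599, giving y* = 0.301/0.0236 = 12.8.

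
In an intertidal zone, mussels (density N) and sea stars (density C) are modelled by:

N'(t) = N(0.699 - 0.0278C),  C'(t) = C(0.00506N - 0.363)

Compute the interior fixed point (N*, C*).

N* ≈ 71.7, C* ≈ 25.1

Set dC/dt = 0 with C > 0: 0.00506N - 0.363 = 0, so N* = 0.363/0.00506 = 71.7.
Set dN/dt = 0 with N > 0: 0.699 - 0.0278C = 0, so C* = 0.699/0.0278 = 25.1.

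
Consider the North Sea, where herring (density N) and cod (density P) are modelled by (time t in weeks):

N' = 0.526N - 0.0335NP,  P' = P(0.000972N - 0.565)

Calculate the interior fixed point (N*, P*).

Set dP/dt = 0 with P > 0: 0.000972N - 0.565 = 0, so N* = 0.565/0.000972 = 581.
Set dN/dt = 0 with N > 0: 0.526 - 0.0335P = 0, so P* = 0.526/0.0335 = 15.7.

N* ≈ 581, P* ≈ 15.7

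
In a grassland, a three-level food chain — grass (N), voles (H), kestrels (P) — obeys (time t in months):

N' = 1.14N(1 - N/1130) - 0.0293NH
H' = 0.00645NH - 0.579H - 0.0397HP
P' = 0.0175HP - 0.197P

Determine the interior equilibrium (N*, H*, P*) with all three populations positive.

From dP/dt = 0: 0.0175H* = 0.197, so H* = 11.3.
From dN/dt = 0: 1.14(1 - N*/1130) = 0.0293·11.3, giving N* = 1130·(1 - 0.289) = 803.
From dH/dt = 0: 0.00645·803 - 0.579 = 0.0397P*, so P* = 4.6/0.0397 = 116.

N* ≈ 803, H* ≈ 11.3, P* ≈ 116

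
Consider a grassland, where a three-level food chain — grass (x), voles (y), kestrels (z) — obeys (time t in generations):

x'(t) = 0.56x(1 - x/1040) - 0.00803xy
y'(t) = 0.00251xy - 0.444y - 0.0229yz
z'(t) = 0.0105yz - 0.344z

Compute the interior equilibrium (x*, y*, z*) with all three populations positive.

x* ≈ 551, y* ≈ 32.8, z* ≈ 41.1

From dz/dt = 0: 0.0105y* = 0.344, so y* = 32.8.
From dx/dt = 0: 0.56(1 - x*/1040) = 0.00803·32.8, giving x* = 1040·(1 - 0.47) = 551.
From dy/dt = 0: 0.00251·551 - 0.444 = 0.0229z*, so z* = 0.94/0.0229 = 41.1.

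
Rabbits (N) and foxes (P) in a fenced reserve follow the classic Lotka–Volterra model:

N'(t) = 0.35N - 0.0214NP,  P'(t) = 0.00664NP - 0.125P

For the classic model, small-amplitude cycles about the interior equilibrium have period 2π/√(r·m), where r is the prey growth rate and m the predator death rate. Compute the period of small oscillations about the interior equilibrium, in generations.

Here r = 0.35 and m = 0.125, so r·m = 0.0437.
ω = √0.0437 = 0.209 per generation, hence T = 2π/ω ≈ 30 generations.

T ≈ 30 generations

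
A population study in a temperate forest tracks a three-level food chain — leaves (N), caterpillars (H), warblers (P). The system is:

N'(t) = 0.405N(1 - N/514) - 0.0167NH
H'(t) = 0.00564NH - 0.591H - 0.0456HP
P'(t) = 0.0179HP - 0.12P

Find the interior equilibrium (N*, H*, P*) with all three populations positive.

N* ≈ 372, H* ≈ 6.7, P* ≈ 33

From dP/dt = 0: 0.0179H* = 0.12, so H* = 6.7.
From dN/dt = 0: 0.405(1 - N*/514) = 0.0167·6.7, giving N* = 514·(1 - 0.276) = 372.
From dH/dt = 0: 0.00564·372 - 0.591 = 0.0456P*, so P* = 1.51/0.0456 = 33.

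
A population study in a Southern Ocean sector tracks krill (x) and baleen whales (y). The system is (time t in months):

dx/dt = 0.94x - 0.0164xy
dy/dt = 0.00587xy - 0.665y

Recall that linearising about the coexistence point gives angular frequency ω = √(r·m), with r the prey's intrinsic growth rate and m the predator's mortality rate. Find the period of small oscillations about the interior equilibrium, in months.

T ≈ 7.95 months

Here r = 0.94 and m = 0.665, so r·m = 0.625.
ω = √0.625 = 0.791 per month, hence T = 2π/ω ≈ 7.95 months.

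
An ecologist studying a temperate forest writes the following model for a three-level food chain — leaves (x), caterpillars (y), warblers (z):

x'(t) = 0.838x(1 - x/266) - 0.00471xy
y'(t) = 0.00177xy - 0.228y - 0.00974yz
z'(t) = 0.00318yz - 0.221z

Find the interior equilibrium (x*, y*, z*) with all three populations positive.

From dz/dt = 0: 0.00318y* = 0.221, so y* = 69.5.
From dx/dt = 0: 0.838(1 - x*/266) = 0.00471·69.5, giving x* = 266·(1 - 0.391) = 162.
From dy/dt = 0: 0.00177·162 - 0.228 = 0.00974z*, so z* = 0.0589/0.00974 = 6.05.

x* ≈ 162, y* ≈ 69.5, z* ≈ 6.05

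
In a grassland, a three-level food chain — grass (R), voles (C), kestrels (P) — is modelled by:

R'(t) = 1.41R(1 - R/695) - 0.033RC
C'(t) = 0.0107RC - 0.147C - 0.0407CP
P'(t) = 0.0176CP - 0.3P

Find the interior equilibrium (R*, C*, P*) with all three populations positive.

From dP/dt = 0: 0.0176C* = 0.3, so C* = 17.
From dR/dt = 0: 1.41(1 - R*/695) = 0.033·17, giving R* = 695·(1 - 0.399) = 418.
From dC/dt = 0: 0.0107·418 - 0.147 = 0.0407P*, so P* = 4.32/0.0407 = 106.

R* ≈ 418, C* ≈ 17, P* ≈ 106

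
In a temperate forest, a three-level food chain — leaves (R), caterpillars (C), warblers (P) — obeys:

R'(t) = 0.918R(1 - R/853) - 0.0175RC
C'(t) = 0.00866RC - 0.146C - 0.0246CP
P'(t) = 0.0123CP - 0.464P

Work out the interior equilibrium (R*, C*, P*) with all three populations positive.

R* ≈ 240, C* ≈ 37.7, P* ≈ 78.4

From dP/dt = 0: 0.0123C* = 0.464, so C* = 37.7.
From dR/dt = 0: 0.918(1 - R*/853) = 0.0175·37.7, giving R* = 853·(1 - 0.719) = 240.
From dC/dt = 0: 0.00866·240 - 0.146 = 0.0246P*, so P* = 1.93/0.0246 = 78.4.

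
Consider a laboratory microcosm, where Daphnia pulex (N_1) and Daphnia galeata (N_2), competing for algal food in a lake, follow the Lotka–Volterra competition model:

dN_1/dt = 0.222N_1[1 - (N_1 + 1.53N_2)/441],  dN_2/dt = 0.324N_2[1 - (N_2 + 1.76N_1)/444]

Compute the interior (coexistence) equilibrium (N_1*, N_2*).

N_1* ≈ 141, N_2* ≈ 196

Setting both brackets to zero gives the nullclines N_1 + 1.53N_2 = 441 and 1.76N_1 + N_2 = 444.
Substituting N_2 = 444 - 1.76N_1 into the first: N_1(1 - 1.53·1.76) = 441 - 1.53·444.
So N_1* = -238/-1.69 = 141, and then N_2* = 444 - 1.76·141 = 196.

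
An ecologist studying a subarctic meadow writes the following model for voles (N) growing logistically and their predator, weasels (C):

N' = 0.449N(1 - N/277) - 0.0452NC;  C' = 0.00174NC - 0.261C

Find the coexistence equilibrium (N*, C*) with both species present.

From dC/dt = 0 with C > 0: 0.00174N* = 0.261, so N* = 150.
Substitute into dN/dt = 0: 0.449(1 - 150/277) = 0.0452C*.
The bracket is 0.458, giving C* = 0.206/0.0452 = 4.55.

N* ≈ 150, C* ≈ 4.55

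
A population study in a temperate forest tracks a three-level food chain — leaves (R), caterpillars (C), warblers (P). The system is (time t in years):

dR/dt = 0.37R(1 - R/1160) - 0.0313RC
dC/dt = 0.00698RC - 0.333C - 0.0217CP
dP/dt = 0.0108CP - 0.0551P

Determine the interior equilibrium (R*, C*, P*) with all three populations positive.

From dP/dt = 0: 0.0108C* = 0.0551, so C* = 5.1.
From dR/dt = 0: 0.37(1 - R*/1160) = 0.0313·5.1, giving R* = 1160·(1 - 0.432) = 659.
From dC/dt = 0: 0.00698·659 - 0.333 = 0.0217P*, so P* = 4.27/0.0217 = 197.

R* ≈ 659, C* ≈ 5.1, P* ≈ 197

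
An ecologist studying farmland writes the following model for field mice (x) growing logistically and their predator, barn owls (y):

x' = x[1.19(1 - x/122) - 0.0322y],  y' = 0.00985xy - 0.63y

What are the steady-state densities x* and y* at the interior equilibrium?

From dy/dt = 0 with y > 0: 0.00985x* = 0.63, so x* = 64.
Substitute into dx/dt = 0: 1.19(1 - 64/122) = 0.0322y*.
The bracket is 0.476, giving y* = 0.566/0.0322 = 17.6.

x* ≈ 64, y* ≈ 17.6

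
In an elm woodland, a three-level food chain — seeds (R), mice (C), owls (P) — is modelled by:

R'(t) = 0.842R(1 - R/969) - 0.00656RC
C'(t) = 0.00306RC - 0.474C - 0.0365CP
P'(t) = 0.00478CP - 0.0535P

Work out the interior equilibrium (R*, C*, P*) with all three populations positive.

R* ≈ 885, C* ≈ 11.2, P* ≈ 61.2

From dP/dt = 0: 0.00478C* = 0.0535, so C* = 11.2.
From dR/dt = 0: 0.842(1 - R*/969) = 0.00656·11.2, giving R* = 969·(1 - 0.0872) = 885.
From dC/dt = 0: 0.00306·885 - 0.474 = 0.0365P*, so P* = 2.23/0.0365 = 61.2.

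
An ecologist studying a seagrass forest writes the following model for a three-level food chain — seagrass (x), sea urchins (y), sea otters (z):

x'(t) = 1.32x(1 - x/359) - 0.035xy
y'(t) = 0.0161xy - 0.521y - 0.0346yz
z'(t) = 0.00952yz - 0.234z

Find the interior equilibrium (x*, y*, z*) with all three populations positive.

x* ≈ 125, y* ≈ 24.6, z* ≈ 43.1

From dz/dt = 0: 0.00952y* = 0.234, so y* = 24.6.
From dx/dt = 0: 1.32(1 - x*/359) = 0.035·24.6, giving x* = 359·(1 - 0.652) = 125.
From dy/dt = 0: 0.0161·125 - 0.521 = 0.0346z*, so z* = 1.49/0.0346 = 43.1.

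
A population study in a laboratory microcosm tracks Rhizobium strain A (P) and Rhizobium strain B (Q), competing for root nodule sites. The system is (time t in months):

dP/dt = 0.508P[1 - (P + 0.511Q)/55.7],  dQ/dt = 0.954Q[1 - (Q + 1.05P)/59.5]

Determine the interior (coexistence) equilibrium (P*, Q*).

P* ≈ 54.6, Q* ≈ 2.19

Setting both brackets to zero gives the nullclines P + 0.511Q = 55.7 and 1.05P + Q = 59.5.
Substituting Q = 59.5 - 1.05P into the first: P(1 - 0.511·1.05) = 55.7 - 0.511·59.5.
So P* = 25.3/0.463 = 54.6, and then Q* = 59.5 - 1.05·54.6 = 2.19.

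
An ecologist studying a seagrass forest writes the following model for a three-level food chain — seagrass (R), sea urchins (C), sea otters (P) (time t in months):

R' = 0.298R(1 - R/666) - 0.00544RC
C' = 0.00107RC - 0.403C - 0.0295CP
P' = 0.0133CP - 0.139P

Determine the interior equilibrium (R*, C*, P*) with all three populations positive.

From dP/dt = 0: 0.0133C* = 0.139, so C* = 10.5.
From dR/dt = 0: 0.298(1 - R*/666) = 0.00544·10.5, giving R* = 666·(1 - 0.191) = 539.
From dC/dt = 0: 0.00107·539 - 0.403 = 0.0295P*, so P* = 0.174/0.0295 = 5.89.

R* ≈ 539, C* ≈ 10.5, P* ≈ 5.89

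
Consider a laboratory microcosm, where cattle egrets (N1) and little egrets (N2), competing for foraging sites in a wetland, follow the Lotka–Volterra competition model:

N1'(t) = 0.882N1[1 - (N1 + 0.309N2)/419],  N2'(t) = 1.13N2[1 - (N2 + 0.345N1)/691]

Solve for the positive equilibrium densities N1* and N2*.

N1* ≈ 230, N2* ≈ 612

Setting both brackets to zero gives the nullclines N1 + 0.309N2 = 419 and 0.345N1 + N2 = 691.
Substituting N2 = 691 - 0.345N1 into the first: N1(1 - 0.309·0.345) = 419 - 0.309·691.
So N1* = 205/0.893 = 230, and then N2* = 691 - 0.345·230 = 612.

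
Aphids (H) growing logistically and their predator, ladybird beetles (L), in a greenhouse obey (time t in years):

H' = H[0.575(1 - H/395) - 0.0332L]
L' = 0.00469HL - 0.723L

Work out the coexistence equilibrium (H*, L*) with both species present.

H* ≈ 154, L* ≈ 10.6

From dL/dt = 0 with L > 0: 0.00469H* = 0.723, so H* = 154.
Substitute into dH/dt = 0: 0.575(1 - 154/395) = 0.0332L*.
The bracket is 0.61, giving L* = 0.351/0.0332 = 10.6.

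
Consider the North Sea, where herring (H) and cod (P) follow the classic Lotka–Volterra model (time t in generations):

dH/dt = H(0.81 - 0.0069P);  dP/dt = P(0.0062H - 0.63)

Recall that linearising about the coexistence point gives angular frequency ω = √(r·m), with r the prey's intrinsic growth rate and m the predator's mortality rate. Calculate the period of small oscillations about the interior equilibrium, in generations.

T ≈ 8.8 generations

Here r = 0.81 and m = 0.63, so r·m = 0.51.
ω = √0.51 = 0.714 per generation, hence T = 2π/ω ≈ 8.8 generations.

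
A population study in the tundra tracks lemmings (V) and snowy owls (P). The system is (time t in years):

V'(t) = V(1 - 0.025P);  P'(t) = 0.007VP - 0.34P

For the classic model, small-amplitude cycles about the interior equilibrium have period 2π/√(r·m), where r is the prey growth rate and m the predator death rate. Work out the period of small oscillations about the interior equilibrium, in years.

Here r = 1 and m = 0.34, so r·m = 0.34.
ω = √0.34 = 0.583 per year, hence T = 2π/ω ≈ 10.8 years.

T ≈ 10.8 years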